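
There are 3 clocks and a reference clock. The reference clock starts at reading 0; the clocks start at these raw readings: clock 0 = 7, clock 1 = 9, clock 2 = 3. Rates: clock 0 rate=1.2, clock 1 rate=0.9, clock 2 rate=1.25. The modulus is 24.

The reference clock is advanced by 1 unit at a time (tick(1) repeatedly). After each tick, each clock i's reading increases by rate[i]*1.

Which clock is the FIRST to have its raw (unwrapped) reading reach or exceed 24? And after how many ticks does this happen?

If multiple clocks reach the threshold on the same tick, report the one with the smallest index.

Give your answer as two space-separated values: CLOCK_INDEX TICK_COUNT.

Answer: 0 15

Derivation:
clock 0: start=7, rate=1.2, needs 24-7 = 17; ticks = ceil(17/1.2) = ceil(14.1667) = 15; reading at tick 15 = 7 + 1.2*15 = 25.0000
clock 1: start=9, rate=0.9, needs 24-9 = 15; ticks = ceil(15/0.9) = ceil(16.6667) = 17; reading at tick 17 = 9 + 0.9*17 = 24.3000
clock 2: start=3, rate=1.25, needs 24-3 = 21; ticks = ceil(21/1.25) = ceil(16.8000) = 17; reading at tick 17 = 3 + 1.25*17 = 24.2500
Minimum tick count = 15; winners = [0]; smallest index = 0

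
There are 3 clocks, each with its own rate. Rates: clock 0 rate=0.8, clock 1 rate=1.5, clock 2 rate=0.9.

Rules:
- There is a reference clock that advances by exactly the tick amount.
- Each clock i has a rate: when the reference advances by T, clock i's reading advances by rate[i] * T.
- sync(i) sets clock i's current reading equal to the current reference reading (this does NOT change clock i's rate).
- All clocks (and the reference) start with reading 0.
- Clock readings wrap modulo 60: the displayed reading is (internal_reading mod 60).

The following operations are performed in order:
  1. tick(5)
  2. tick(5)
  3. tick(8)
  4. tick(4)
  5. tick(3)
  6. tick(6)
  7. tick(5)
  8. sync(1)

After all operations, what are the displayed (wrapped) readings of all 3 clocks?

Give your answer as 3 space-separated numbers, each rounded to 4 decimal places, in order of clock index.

Answer: 28.8000 36.0000 32.4000

Derivation:
After op 1 tick(5): ref=5.0000 raw=[4.0000 7.5000 4.5000]
After op 2 tick(5): ref=10.0000 raw=[8.0000 15.0000 9.0000]
After op 3 tick(8): ref=18.0000 raw=[14.4000 27.0000 16.2000]
After op 4 tick(4): ref=22.0000 raw=[17.6000 33.0000 19.8000]
After op 5 tick(3): ref=25.0000 raw=[20.0000 37.5000 22.5000]
After op 6 tick(6): ref=31.0000 raw=[24.8000 46.5000 27.9000]
After op 7 tick(5): ref=36.0000 raw=[28.8000 54.0000 32.4000]
After op 8 sync(1): ref=36.0000 raw=[28.8000 36.0000 32.4000]
Wrap final raw readings (mod 60): 28.8000 mod 60 = 28.8000; 36.0000 mod 60 = 36.0000; 32.4000 mod 60 = 32.4000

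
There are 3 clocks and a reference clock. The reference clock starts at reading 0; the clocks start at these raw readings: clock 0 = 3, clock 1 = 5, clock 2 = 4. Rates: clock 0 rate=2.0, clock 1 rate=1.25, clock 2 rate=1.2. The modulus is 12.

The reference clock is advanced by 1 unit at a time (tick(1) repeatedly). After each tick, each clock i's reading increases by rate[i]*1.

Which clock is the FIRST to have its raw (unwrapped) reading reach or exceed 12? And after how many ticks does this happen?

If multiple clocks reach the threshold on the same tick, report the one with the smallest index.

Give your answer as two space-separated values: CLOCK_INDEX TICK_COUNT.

clock 0: start=3, rate=2.0, needs 12-3 = 9; ticks = ceil(9/2.0) = ceil(4.5000) = 5; reading at tick 5 = 3 + 2.0*5 = 13.0000
clock 1: start=5, rate=1.25, needs 12-5 = 7; ticks = ceil(7/1.25) = ceil(5.6000) = 6; reading at tick 6 = 5 + 1.25*6 = 12.5000
clock 2: start=4, rate=1.2, needs 12-4 = 8; ticks = ceil(8/1.2) = ceil(6.6667) = 7; reading at tick 7 = 4 + 1.2*7 = 12.4000
Minimum tick count = 5; winners = [0]; smallest index = 0

Answer: 0 5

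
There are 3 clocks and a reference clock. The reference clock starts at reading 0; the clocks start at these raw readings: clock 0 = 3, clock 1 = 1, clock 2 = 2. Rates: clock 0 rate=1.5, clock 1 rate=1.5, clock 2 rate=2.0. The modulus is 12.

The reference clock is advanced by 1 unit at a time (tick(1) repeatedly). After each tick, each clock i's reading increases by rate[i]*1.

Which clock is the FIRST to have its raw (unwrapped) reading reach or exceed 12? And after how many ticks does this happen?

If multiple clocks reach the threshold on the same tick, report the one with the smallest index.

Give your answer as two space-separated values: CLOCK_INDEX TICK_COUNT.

clock 0: start=3, rate=1.5, needs 12-3 = 9; ticks = ceil(9/1.5) = ceil(6.0000) = 6; reading at tick 6 = 3 + 1.5*6 = 12.0000
clock 1: start=1, rate=1.5, needs 12-1 = 11; ticks = ceil(11/1.5) = ceil(7.3333) = 8; reading at tick 8 = 1 + 1.5*8 = 13.0000
clock 2: start=2, rate=2.0, needs 12-2 = 10; ticks = ceil(10/2.0) = ceil(5.0000) = 5; reading at tick 5 = 2 + 2.0*5 = 12.0000
Minimum tick count = 5; winners = [2]; smallest index = 2

Answer: 2 5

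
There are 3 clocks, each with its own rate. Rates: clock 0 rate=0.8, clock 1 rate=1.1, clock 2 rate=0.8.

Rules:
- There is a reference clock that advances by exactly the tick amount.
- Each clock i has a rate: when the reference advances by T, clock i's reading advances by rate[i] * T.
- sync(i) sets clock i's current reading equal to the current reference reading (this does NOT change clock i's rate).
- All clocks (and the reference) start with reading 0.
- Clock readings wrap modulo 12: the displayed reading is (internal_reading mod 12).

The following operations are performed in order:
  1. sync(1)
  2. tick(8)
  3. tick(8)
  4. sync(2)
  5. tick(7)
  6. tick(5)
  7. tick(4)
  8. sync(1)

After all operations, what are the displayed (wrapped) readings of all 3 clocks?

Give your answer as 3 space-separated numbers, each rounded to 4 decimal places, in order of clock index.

After op 1 sync(1): ref=0.0000 raw=[0.0000 0.0000 0.0000]
After op 2 tick(8): ref=8.0000 raw=[6.4000 8.8000 6.4000]
After op 3 tick(8): ref=16.0000 raw=[12.8000 17.6000 12.8000]
After op 4 sync(2): ref=16.0000 raw=[12.8000 17.6000 16.0000]
After op 5 tick(7): ref=23.0000 raw=[18.4000 25.3000 21.6000]
After op 6 tick(5): ref=28.0000 raw=[22.4000 30.8000 25.6000]
After op 7 tick(4): ref=32.0000 raw=[25.6000 35.2000 28.8000]
After op 8 sync(1): ref=32.0000 raw=[25.6000 32.0000 28.8000]
Wrap final raw readings (mod 12): 25.6000 mod 12 = 1.6000; 32.0000 mod 12 = 8.0000; 28.8000 mod 12 = 4.8000

Answer: 1.6000 8.0000 4.8000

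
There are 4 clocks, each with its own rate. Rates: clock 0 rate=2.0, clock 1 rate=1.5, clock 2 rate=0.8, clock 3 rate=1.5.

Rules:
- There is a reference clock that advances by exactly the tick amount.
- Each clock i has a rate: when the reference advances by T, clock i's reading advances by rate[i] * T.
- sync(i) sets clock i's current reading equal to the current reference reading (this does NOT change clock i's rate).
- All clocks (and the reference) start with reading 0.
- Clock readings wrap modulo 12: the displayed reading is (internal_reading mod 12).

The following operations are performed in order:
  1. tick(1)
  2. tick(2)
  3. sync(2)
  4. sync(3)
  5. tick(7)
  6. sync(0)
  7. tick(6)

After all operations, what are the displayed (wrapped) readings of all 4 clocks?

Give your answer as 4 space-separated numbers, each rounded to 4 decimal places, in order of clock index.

Answer: 10.0000 0.0000 1.4000 10.5000

Derivation:
After op 1 tick(1): ref=1.0000 raw=[2.0000 1.5000 0.8000 1.5000]
After op 2 tick(2): ref=3.0000 raw=[6.0000 4.5000 2.4000 4.5000]
After op 3 sync(2): ref=3.0000 raw=[6.0000 4.5000 3.0000 4.5000]
After op 4 sync(3): ref=3.0000 raw=[6.0000 4.5000 3.0000 3.0000]
After op 5 tick(7): ref=10.0000 raw=[20.0000 15.0000 8.6000 13.5000]
After op 6 sync(0): ref=10.0000 raw=[10.0000 15.0000 8.6000 13.5000]
After op 7 tick(6): ref=16.0000 raw=[22.0000 24.0000 13.4000 22.5000]
Wrap final raw readings (mod 12): 22.0000 mod 12 = 10.0000; 24.0000 mod 12 = 0.0000; 13.4000 mod 12 = 1.4000; 22.5000 mod 12 = 10.5000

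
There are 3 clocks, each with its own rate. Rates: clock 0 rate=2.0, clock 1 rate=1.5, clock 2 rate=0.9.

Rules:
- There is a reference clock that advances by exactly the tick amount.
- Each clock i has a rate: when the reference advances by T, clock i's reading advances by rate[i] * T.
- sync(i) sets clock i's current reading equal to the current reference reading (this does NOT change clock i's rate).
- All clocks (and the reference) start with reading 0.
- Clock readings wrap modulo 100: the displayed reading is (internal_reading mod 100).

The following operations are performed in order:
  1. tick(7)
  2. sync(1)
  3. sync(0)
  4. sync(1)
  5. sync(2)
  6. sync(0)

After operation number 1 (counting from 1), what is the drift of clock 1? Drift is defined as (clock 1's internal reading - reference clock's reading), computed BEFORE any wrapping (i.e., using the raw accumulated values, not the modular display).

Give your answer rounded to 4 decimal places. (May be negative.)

After op 1 tick(7): ref=7.0000 raw=[14.0000 10.5000 6.3000]
Drift of clock 1 after op 1: 10.5000 - 7.0000 = 3.5000

Answer: 3.5000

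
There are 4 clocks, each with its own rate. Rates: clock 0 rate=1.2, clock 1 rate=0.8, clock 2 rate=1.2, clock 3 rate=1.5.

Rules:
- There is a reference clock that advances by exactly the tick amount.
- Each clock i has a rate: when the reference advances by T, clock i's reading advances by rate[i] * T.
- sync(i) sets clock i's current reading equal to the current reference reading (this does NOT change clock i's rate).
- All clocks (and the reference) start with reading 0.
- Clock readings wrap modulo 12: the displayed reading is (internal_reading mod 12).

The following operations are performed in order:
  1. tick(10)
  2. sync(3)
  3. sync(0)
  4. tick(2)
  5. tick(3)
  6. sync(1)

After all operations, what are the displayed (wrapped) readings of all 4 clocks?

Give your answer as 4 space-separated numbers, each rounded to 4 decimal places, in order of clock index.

Answer: 4.0000 3.0000 6.0000 5.5000

Derivation:
After op 1 tick(10): ref=10.0000 raw=[12.0000 8.0000 12.0000 15.0000]
After op 2 sync(3): ref=10.0000 raw=[12.0000 8.0000 12.0000 10.0000]
After op 3 sync(0): ref=10.0000 raw=[10.0000 8.0000 12.0000 10.0000]
After op 4 tick(2): ref=12.0000 raw=[12.4000 9.6000 14.4000 13.0000]
After op 5 tick(3): ref=15.0000 raw=[16.0000 12.0000 18.0000 17.5000]
After op 6 sync(1): ref=15.0000 raw=[16.0000 15.0000 18.0000 17.5000]
Wrap final raw readings (mod 12): 16.0000 mod 12 = 4.0000; 15.0000 mod 12 = 3.0000; 18.0000 mod 12 = 6.0000; 17.5000 mod 12 = 5.5000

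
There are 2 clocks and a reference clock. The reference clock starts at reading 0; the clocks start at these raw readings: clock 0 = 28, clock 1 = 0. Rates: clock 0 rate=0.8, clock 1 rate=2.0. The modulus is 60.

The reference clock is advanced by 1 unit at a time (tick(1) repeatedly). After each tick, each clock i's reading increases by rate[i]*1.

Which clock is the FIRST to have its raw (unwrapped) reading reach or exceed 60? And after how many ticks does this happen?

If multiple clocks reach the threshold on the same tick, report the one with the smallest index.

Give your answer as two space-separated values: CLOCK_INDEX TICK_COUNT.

clock 0: start=28, rate=0.8, needs 60-28 = 32; ticks = ceil(32/0.8) = ceil(40.0000) = 40; reading at tick 40 = 28 + 0.8*40 = 60.0000
clock 1: start=0, rate=2.0, needs 60-0 = 60; ticks = ceil(60/2.0) = ceil(30.0000) = 30; reading at tick 30 = 0 + 2.0*30 = 60.0000
Minimum tick count = 30; winners = [1]; smallest index = 1

Answer: 1 30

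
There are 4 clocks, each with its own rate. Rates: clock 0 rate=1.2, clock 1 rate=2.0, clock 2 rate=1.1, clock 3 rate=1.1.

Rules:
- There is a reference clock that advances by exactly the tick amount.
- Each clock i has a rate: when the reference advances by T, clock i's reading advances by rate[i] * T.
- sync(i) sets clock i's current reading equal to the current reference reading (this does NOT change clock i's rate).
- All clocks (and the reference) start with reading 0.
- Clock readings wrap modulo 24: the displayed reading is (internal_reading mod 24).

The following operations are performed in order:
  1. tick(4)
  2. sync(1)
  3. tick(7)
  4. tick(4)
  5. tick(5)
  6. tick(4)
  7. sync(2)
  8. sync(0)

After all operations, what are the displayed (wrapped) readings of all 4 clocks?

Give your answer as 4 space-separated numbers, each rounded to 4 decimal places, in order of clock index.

After op 1 tick(4): ref=4.0000 raw=[4.8000 8.0000 4.4000 4.4000]
After op 2 sync(1): ref=4.0000 raw=[4.8000 4.0000 4.4000 4.4000]
After op 3 tick(7): ref=11.0000 raw=[13.2000 18.0000 12.1000 12.1000]
After op 4 tick(4): ref=15.0000 raw=[18.0000 26.0000 16.5000 16.5000]
After op 5 tick(5): ref=20.0000 raw=[24.0000 36.0000 22.0000 22.0000]
After op 6 tick(4): ref=24.0000 raw=[28.8000 44.0000 26.4000 26.4000]
After op 7 sync(2): ref=24.0000 raw=[28.8000 44.0000 24.0000 26.4000]
After op 8 sync(0): ref=24.0000 raw=[24.0000 44.0000 24.0000 26.4000]
Wrap final raw readings (mod 24): 24.0000 mod 24 = 0.0000; 44.0000 mod 24 = 20.0000; 24.0000 mod 24 = 0.0000; 26.4000 mod 24 = 2.4000

Answer: 0.0000 20.0000 0.0000 2.4000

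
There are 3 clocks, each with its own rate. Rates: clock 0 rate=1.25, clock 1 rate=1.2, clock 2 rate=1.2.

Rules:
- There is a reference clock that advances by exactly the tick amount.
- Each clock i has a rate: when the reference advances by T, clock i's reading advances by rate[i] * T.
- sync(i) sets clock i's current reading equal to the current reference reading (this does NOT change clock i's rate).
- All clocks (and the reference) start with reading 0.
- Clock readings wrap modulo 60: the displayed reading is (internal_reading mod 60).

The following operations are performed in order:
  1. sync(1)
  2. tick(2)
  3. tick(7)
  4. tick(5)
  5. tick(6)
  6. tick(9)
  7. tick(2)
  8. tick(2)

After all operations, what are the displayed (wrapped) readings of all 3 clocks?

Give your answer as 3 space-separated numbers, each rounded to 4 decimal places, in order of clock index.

After op 1 sync(1): ref=0.0000 raw=[0.0000 0.0000 0.0000]
After op 2 tick(2): ref=2.0000 raw=[2.5000 2.4000 2.4000]
After op 3 tick(7): ref=9.0000 raw=[11.2500 10.8000 10.8000]
After op 4 tick(5): ref=14.0000 raw=[17.5000 16.8000 16.8000]
After op 5 tick(6): ref=20.0000 raw=[25.0000 24.0000 24.0000]
After op 6 tick(9): ref=29.0000 raw=[36.2500 34.8000 34.8000]
After op 7 tick(2): ref=31.0000 raw=[38.7500 37.2000 37.2000]
After op 8 tick(2): ref=33.0000 raw=[41.2500 39.6000 39.6000]
Wrap final raw readings (mod 60): 41.2500 mod 60 = 41.2500; 39.6000 mod 60 = 39.6000; 39.6000 mod 60 = 39.6000

Answer: 41.2500 39.6000 39.6000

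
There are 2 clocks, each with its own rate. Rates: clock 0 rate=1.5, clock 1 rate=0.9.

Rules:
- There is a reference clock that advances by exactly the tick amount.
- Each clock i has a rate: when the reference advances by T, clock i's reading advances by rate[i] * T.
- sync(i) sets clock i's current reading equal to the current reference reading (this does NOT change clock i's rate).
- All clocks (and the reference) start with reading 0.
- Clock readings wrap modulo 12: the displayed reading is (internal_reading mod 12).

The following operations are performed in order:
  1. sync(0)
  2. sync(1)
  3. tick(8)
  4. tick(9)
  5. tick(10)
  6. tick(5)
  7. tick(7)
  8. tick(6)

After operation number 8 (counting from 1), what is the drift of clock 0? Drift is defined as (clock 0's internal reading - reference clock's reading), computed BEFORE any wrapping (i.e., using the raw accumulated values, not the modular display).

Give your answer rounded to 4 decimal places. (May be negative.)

After op 1 sync(0): ref=0.0000 raw=[0.0000 0.0000]
After op 2 sync(1): ref=0.0000 raw=[0.0000 0.0000]
After op 3 tick(8): ref=8.0000 raw=[12.0000 7.2000]
After op 4 tick(9): ref=17.0000 raw=[25.5000 15.3000]
After op 5 tick(10): ref=27.0000 raw=[40.5000 24.3000]
After op 6 tick(5): ref=32.0000 raw=[48.0000 28.8000]
After op 7 tick(7): ref=39.0000 raw=[58.5000 35.1000]
After op 8 tick(6): ref=45.0000 raw=[67.5000 40.5000]
Drift of clock 0 after op 8: 67.5000 - 45.0000 = 22.5000

Answer: 22.5000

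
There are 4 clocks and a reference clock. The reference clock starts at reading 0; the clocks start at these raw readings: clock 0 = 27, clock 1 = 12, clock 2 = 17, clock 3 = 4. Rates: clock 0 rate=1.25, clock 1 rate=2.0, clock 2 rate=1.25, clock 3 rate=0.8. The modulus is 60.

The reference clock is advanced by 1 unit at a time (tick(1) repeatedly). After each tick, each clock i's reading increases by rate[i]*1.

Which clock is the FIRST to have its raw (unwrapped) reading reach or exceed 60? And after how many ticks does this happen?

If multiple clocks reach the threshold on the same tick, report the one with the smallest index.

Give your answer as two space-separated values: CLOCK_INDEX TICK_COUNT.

clock 0: start=27, rate=1.25, needs 60-27 = 33; ticks = ceil(33/1.25) = ceil(26.4000) = 27; reading at tick 27 = 27 + 1.25*27 = 60.7500
clock 1: start=12, rate=2.0, needs 60-12 = 48; ticks = ceil(48/2.0) = ceil(24.0000) = 24; reading at tick 24 = 12 + 2.0*24 = 60.0000
clock 2: start=17, rate=1.25, needs 60-17 = 43; ticks = ceil(43/1.25) = ceil(34.4000) = 35; reading at tick 35 = 17 + 1.25*35 = 60.7500
clock 3: start=4, rate=0.8, needs 60-4 = 56; ticks = ceil(56/0.8) = ceil(70.0000) = 70; reading at tick 70 = 4 + 0.8*70 = 60.0000
Minimum tick count = 24; winners = [1]; smallest index = 1

Answer: 1 24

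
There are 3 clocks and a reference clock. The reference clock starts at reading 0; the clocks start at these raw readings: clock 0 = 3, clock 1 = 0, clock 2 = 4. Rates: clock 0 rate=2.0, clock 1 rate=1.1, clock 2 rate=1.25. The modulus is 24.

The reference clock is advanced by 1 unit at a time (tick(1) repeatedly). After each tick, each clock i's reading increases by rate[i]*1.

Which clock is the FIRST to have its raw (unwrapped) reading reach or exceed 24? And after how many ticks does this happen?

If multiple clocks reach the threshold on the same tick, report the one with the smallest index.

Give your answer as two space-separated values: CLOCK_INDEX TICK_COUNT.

Answer: 0 11

Derivation:
clock 0: start=3, rate=2.0, needs 24-3 = 21; ticks = ceil(21/2.0) = ceil(10.5000) = 11; reading at tick 11 = 3 + 2.0*11 = 25.0000
clock 1: start=0, rate=1.1, needs 24-0 = 24; ticks = ceil(24/1.1) = ceil(21.8182) = 22; reading at tick 22 = 0 + 1.1*22 = 24.2000
clock 2: start=4, rate=1.25, needs 24-4 = 20; ticks = ceil(20/1.25) = ceil(16.0000) = 16; reading at tick 16 = 4 + 1.25*16 = 24.0000
Minimum tick count = 11; winners = [0]; smallest index = 0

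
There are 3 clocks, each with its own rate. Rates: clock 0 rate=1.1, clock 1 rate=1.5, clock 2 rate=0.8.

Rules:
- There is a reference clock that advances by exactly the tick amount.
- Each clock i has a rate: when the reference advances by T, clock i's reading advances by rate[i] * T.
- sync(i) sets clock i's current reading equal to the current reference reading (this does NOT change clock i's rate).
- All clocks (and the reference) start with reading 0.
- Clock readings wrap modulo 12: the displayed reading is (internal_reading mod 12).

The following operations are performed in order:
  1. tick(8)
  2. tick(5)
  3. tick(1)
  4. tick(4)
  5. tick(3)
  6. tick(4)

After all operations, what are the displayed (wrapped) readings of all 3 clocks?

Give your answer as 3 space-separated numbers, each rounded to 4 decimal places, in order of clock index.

After op 1 tick(8): ref=8.0000 raw=[8.8000 12.0000 6.4000]
After op 2 tick(5): ref=13.0000 raw=[14.3000 19.5000 10.4000]
After op 3 tick(1): ref=14.0000 raw=[15.4000 21.0000 11.2000]
After op 4 tick(4): ref=18.0000 raw=[19.8000 27.0000 14.4000]
After op 5 tick(3): ref=21.0000 raw=[23.1000 31.5000 16.8000]
After op 6 tick(4): ref=25.0000 raw=[27.5000 37.5000 20.0000]
Wrap final raw readings (mod 12): 27.5000 mod 12 = 3.5000; 37.5000 mod 12 = 1.5000; 20.0000 mod 12 = 8.0000

Answer: 3.5000 1.5000 8.0000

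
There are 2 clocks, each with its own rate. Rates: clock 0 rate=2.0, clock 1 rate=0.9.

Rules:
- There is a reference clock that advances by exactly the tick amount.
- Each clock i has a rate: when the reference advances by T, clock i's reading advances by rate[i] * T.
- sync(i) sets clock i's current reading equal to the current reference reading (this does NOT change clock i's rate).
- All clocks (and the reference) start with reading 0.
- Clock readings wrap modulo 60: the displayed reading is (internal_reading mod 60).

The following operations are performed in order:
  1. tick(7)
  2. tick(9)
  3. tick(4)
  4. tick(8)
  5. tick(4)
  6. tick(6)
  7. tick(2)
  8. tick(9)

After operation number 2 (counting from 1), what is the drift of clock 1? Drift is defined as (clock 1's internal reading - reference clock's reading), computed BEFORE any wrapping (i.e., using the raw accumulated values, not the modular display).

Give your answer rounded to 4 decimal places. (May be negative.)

Answer: -1.6000

Derivation:
After op 1 tick(7): ref=7.0000 raw=[14.0000 6.3000]
After op 2 tick(9): ref=16.0000 raw=[32.0000 14.4000]
Drift of clock 1 after op 2: 14.4000 - 16.0000 = -1.6000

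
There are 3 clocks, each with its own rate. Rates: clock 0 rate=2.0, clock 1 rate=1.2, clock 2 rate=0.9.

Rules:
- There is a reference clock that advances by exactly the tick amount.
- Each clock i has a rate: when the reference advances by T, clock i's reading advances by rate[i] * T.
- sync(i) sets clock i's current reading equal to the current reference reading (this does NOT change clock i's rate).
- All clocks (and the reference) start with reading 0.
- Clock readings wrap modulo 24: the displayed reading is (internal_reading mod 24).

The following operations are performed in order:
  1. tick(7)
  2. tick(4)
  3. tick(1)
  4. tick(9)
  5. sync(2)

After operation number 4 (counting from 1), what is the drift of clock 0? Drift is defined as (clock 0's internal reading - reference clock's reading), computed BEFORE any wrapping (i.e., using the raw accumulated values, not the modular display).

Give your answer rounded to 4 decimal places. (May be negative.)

After op 1 tick(7): ref=7.0000 raw=[14.0000 8.4000 6.3000]
After op 2 tick(4): ref=11.0000 raw=[22.0000 13.2000 9.9000]
After op 3 tick(1): ref=12.0000 raw=[24.0000 14.4000 10.8000]
After op 4 tick(9): ref=21.0000 raw=[42.0000 25.2000 18.9000]
Drift of clock 0 after op 4: 42.0000 - 21.0000 = 21.0000

Answer: 21.0000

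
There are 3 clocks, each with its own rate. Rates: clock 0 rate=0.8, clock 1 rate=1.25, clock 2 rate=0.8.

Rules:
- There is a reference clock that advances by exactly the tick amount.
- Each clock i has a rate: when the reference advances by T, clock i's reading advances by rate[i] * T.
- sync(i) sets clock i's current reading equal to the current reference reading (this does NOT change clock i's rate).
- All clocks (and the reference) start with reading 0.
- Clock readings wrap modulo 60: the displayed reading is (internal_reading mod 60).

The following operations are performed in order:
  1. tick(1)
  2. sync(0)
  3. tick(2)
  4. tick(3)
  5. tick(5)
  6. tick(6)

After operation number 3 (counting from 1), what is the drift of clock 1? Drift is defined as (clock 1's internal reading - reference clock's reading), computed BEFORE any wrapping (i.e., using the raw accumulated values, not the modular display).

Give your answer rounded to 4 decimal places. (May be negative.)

After op 1 tick(1): ref=1.0000 raw=[0.8000 1.2500 0.8000]
After op 2 sync(0): ref=1.0000 raw=[1.0000 1.2500 0.8000]
After op 3 tick(2): ref=3.0000 raw=[2.6000 3.7500 2.4000]
Drift of clock 1 after op 3: 3.7500 - 3.0000 = 0.7500

Answer: 0.7500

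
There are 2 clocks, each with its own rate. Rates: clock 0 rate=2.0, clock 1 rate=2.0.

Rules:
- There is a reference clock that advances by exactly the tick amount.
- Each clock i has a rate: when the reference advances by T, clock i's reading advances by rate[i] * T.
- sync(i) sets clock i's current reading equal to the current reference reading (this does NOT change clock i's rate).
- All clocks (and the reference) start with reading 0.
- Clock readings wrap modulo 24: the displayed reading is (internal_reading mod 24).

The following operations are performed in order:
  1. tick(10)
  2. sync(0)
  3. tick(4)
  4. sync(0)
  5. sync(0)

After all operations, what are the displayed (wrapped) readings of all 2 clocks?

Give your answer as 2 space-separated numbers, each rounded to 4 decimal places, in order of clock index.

Answer: 14.0000 4.0000

Derivation:
After op 1 tick(10): ref=10.0000 raw=[20.0000 20.0000]
After op 2 sync(0): ref=10.0000 raw=[10.0000 20.0000]
After op 3 tick(4): ref=14.0000 raw=[18.0000 28.0000]
After op 4 sync(0): ref=14.0000 raw=[14.0000 28.0000]
After op 5 sync(0): ref=14.0000 raw=[14.0000 28.0000]
Wrap final raw readings (mod 24): 14.0000 mod 24 = 14.0000; 28.0000 mod 24 = 4.0000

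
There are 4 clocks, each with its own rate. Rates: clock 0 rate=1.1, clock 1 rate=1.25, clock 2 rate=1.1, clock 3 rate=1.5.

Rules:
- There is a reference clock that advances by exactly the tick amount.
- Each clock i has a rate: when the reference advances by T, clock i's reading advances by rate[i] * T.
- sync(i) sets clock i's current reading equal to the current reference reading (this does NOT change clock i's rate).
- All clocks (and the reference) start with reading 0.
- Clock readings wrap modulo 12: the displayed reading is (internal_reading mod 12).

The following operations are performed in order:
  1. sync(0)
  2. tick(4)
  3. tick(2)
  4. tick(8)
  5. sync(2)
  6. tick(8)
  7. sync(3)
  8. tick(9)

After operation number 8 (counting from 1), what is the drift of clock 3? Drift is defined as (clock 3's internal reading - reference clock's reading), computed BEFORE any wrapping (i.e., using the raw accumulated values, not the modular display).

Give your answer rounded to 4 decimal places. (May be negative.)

After op 1 sync(0): ref=0.0000 raw=[0.0000 0.0000 0.0000 0.0000]
After op 2 tick(4): ref=4.0000 raw=[4.4000 5.0000 4.4000 6.0000]
After op 3 tick(2): ref=6.0000 raw=[6.6000 7.5000 6.6000 9.0000]
After op 4 tick(8): ref=14.0000 raw=[15.4000 17.5000 15.4000 21.0000]
After op 5 sync(2): ref=14.0000 raw=[15.4000 17.5000 14.0000 21.0000]
After op 6 tick(8): ref=22.0000 raw=[24.2000 27.5000 22.8000 33.0000]
After op 7 sync(3): ref=22.0000 raw=[24.2000 27.5000 22.8000 22.0000]
After op 8 tick(9): ref=31.0000 raw=[34.1000 38.7500 32.7000 35.5000]
Drift of clock 3 after op 8: 35.5000 - 31.0000 = 4.5000

Answer: 4.5000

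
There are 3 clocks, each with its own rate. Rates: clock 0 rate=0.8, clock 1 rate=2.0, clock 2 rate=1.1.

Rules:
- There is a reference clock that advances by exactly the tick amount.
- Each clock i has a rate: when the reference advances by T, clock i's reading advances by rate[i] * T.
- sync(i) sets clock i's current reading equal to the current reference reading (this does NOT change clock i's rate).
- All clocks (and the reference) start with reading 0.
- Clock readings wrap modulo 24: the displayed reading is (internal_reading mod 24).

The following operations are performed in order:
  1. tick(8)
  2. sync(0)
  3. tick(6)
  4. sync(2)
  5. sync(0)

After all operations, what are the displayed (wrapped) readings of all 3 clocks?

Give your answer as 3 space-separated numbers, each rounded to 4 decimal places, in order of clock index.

After op 1 tick(8): ref=8.0000 raw=[6.4000 16.0000 8.8000]
After op 2 sync(0): ref=8.0000 raw=[8.0000 16.0000 8.8000]
After op 3 tick(6): ref=14.0000 raw=[12.8000 28.0000 15.4000]
After op 4 sync(2): ref=14.0000 raw=[12.8000 28.0000 14.0000]
After op 5 sync(0): ref=14.0000 raw=[14.0000 28.0000 14.0000]
Wrap final raw readings (mod 24): 14.0000 mod 24 = 14.0000; 28.0000 mod 24 = 4.0000; 14.0000 mod 24 = 14.0000

Answer: 14.0000 4.0000 14.0000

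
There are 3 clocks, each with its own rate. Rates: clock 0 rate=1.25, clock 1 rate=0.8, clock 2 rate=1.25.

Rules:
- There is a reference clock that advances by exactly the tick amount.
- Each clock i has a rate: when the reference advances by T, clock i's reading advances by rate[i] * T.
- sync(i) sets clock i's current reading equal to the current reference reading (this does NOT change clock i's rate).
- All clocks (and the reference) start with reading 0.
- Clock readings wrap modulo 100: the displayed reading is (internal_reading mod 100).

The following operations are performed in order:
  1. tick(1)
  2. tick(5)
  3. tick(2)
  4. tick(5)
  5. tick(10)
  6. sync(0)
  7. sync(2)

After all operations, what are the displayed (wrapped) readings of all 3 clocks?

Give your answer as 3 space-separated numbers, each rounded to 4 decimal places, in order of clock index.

Answer: 23.0000 18.4000 23.0000

Derivation:
After op 1 tick(1): ref=1.0000 raw=[1.2500 0.8000 1.2500]
After op 2 tick(5): ref=6.0000 raw=[7.5000 4.8000 7.5000]
After op 3 tick(2): ref=8.0000 raw=[10.0000 6.4000 10.0000]
After op 4 tick(5): ref=13.0000 raw=[16.2500 10.4000 16.2500]
After op 5 tick(10): ref=23.0000 raw=[28.7500 18.4000 28.7500]
After op 6 sync(0): ref=23.0000 raw=[23.0000 18.4000 28.7500]
After op 7 sync(2): ref=23.0000 raw=[23.0000 18.4000 23.0000]
Wrap final raw readings (mod 100): 23.0000 mod 100 = 23.0000; 18.4000 mod 100 = 18.4000; 23.0000 mod 100 = 23.0000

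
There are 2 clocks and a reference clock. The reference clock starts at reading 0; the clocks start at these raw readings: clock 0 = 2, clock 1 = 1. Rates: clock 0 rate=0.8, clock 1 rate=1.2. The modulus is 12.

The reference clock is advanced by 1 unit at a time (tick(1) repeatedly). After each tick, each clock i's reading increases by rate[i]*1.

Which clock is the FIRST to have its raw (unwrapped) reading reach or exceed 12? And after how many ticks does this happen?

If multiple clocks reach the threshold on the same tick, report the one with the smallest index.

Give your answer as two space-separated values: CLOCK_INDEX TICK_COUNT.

Answer: 1 10

Derivation:
clock 0: start=2, rate=0.8, needs 12-2 = 10; ticks = ceil(10/0.8) = ceil(12.5000) = 13; reading at tick 13 = 2 + 0.8*13 = 12.4000
clock 1: start=1, rate=1.2, needs 12-1 = 11; ticks = ceil(11/1.2) = ceil(9.1667) = 10; reading at tick 10 = 1 + 1.2*10 = 13.0000
Minimum tick count = 10; winners = [1]; smallest index = 1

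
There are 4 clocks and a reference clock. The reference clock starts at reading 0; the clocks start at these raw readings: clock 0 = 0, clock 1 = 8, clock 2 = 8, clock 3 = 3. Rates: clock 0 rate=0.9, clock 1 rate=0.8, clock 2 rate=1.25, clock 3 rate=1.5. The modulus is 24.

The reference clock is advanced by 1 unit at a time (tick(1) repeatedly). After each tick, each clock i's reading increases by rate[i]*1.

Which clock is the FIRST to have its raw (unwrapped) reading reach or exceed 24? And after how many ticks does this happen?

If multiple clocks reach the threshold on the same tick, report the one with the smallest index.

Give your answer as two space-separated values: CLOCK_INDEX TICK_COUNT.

Answer: 2 13

Derivation:
clock 0: start=0, rate=0.9, needs 24-0 = 24; ticks = ceil(24/0.9) = ceil(26.6667) = 27; reading at tick 27 = 0 + 0.9*27 = 24.3000
clock 1: start=8, rate=0.8, needs 24-8 = 16; ticks = ceil(16/0.8) = ceil(20.0000) = 20; reading at tick 20 = 8 + 0.8*20 = 24.0000
clock 2: start=8, rate=1.25, needs 24-8 = 16; ticks = ceil(16/1.25) = ceil(12.8000) = 13; reading at tick 13 = 8 + 1.25*13 = 24.2500
clock 3: start=3, rate=1.5, needs 24-3 = 21; ticks = ceil(21/1.5) = ceil(14.0000) = 14; reading at tick 14 = 3 + 1.5*14 = 24.0000
Minimum tick count = 13; winners = [2]; smallest index = 2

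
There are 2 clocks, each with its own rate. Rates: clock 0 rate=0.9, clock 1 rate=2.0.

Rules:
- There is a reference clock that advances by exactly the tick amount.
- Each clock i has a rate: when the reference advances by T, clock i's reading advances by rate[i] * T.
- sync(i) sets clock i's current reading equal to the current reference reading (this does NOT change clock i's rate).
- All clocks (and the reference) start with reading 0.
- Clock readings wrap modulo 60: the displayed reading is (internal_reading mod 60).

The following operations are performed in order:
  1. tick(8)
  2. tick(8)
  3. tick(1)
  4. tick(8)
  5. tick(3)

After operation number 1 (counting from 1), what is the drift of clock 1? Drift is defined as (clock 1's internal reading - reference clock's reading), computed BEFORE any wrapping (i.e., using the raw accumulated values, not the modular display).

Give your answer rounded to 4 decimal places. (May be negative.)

Answer: 8.0000

Derivation:
After op 1 tick(8): ref=8.0000 raw=[7.2000 16.0000]
Drift of clock 1 after op 1: 16.0000 - 8.0000 = 8.0000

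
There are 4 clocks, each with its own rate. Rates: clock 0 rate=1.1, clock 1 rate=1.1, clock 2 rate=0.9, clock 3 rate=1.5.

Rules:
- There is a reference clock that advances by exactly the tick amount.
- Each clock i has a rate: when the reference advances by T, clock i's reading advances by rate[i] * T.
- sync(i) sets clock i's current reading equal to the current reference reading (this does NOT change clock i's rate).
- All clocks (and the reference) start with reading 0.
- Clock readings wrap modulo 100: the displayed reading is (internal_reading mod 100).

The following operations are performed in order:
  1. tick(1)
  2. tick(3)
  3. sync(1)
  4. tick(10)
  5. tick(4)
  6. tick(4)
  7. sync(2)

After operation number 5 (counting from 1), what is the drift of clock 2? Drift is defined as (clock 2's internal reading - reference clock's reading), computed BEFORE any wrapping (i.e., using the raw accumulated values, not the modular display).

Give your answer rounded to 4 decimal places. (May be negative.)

Answer: -1.8000

Derivation:
After op 1 tick(1): ref=1.0000 raw=[1.1000 1.1000 0.9000 1.5000]
After op 2 tick(3): ref=4.0000 raw=[4.4000 4.4000 3.6000 6.0000]
After op 3 sync(1): ref=4.0000 raw=[4.4000 4.0000 3.6000 6.0000]
After op 4 tick(10): ref=14.0000 raw=[15.4000 15.0000 12.6000 21.0000]
After op 5 tick(4): ref=18.0000 raw=[19.8000 19.4000 16.2000 27.0000]
Drift of clock 2 after op 5: 16.2000 - 18.0000 = -1.8000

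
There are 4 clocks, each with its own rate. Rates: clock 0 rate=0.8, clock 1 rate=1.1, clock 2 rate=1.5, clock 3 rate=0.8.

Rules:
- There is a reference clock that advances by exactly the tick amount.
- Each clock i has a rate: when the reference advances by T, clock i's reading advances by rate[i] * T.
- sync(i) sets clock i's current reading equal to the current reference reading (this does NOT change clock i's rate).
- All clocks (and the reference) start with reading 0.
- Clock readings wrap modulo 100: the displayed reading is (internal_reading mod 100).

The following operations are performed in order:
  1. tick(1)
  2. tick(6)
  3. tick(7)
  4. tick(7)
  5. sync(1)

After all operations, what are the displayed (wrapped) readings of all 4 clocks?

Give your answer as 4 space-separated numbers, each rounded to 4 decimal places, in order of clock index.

After op 1 tick(1): ref=1.0000 raw=[0.8000 1.1000 1.5000 0.8000]
After op 2 tick(6): ref=7.0000 raw=[5.6000 7.7000 10.5000 5.6000]
After op 3 tick(7): ref=14.0000 raw=[11.2000 15.4000 21.0000 11.2000]
After op 4 tick(7): ref=21.0000 raw=[16.8000 23.1000 31.5000 16.8000]
After op 5 sync(1): ref=21.0000 raw=[16.8000 21.0000 31.5000 16.8000]
Wrap final raw readings (mod 100): 16.8000 mod 100 = 16.8000; 21.0000 mod 100 = 21.0000; 31.5000 mod 100 = 31.5000; 16.8000 mod 100 = 16.8000

Answer: 16.8000 21.0000 31.5000 16.8000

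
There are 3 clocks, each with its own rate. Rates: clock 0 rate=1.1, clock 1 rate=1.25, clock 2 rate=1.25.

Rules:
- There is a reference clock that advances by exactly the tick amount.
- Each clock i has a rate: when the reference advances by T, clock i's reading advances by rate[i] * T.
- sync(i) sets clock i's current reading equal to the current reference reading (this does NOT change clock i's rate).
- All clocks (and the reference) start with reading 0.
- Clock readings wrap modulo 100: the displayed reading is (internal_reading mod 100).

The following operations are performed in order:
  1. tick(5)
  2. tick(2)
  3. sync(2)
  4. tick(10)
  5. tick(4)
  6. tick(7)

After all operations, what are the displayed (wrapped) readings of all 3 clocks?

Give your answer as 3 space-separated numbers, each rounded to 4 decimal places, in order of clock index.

After op 1 tick(5): ref=5.0000 raw=[5.5000 6.2500 6.2500]
After op 2 tick(2): ref=7.0000 raw=[7.7000 8.7500 8.7500]
After op 3 sync(2): ref=7.0000 raw=[7.7000 8.7500 7.0000]
After op 4 tick(10): ref=17.0000 raw=[18.7000 21.2500 19.5000]
After op 5 tick(4): ref=21.0000 raw=[23.1000 26.2500 24.5000]
After op 6 tick(7): ref=28.0000 raw=[30.8000 35.0000 33.2500]
Wrap final raw readings (mod 100): 30.8000 mod 100 = 30.8000; 35.0000 mod 100 = 35.0000; 33.2500 mod 100 = 33.2500

Answer: 30.8000 35.0000 33.2500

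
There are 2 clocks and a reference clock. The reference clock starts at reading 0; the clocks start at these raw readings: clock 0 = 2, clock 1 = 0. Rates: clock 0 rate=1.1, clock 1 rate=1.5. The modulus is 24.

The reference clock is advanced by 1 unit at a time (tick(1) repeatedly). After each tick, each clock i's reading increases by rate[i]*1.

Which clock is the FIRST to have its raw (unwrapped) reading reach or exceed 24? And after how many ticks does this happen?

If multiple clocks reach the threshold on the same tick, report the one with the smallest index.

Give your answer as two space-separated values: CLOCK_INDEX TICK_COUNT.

Answer: 1 16

Derivation:
clock 0: start=2, rate=1.1, needs 24-2 = 22; ticks = ceil(22/1.1) = ceil(20.0000) = 20; reading at tick 20 = 2 + 1.1*20 = 24.0000
clock 1: start=0, rate=1.5, needs 24-0 = 24; ticks = ceil(24/1.5) = ceil(16.0000) = 16; reading at tick 16 = 0 + 1.5*16 = 24.0000
Minimum tick count = 16; winners = [1]; smallest index = 1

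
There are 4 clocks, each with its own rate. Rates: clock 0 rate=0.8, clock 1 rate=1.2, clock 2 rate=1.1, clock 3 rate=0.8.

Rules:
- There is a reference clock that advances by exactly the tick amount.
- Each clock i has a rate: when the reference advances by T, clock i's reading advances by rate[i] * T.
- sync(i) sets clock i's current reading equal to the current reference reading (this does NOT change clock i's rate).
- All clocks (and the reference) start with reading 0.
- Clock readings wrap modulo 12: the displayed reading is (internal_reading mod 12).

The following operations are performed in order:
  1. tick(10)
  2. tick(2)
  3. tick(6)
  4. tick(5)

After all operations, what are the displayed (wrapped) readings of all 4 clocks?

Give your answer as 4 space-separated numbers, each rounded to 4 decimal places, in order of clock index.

Answer: 6.4000 3.6000 1.3000 6.4000

Derivation:
After op 1 tick(10): ref=10.0000 raw=[8.0000 12.0000 11.0000 8.0000]
After op 2 tick(2): ref=12.0000 raw=[9.6000 14.4000 13.2000 9.6000]
After op 3 tick(6): ref=18.0000 raw=[14.4000 21.6000 19.8000 14.4000]
After op 4 tick(5): ref=23.0000 raw=[18.4000 27.6000 25.3000 18.4000]
Wrap final raw readings (mod 12): 18.4000 mod 12 = 6.4000; 27.6000 mod 12 = 3.6000; 25.3000 mod 12 = 1.3000; 18.4000 mod 12 = 6.4000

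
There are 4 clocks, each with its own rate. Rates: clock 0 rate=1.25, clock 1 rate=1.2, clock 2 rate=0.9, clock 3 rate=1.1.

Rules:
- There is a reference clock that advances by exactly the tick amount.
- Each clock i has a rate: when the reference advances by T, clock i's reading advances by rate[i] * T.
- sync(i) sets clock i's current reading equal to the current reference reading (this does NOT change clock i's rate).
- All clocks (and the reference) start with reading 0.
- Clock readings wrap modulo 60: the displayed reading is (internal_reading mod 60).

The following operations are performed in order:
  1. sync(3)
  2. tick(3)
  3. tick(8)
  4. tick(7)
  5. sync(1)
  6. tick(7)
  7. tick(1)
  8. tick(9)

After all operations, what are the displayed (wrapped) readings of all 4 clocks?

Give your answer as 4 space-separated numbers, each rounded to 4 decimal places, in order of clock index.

Answer: 43.7500 38.4000 31.5000 38.5000

Derivation:
After op 1 sync(3): ref=0.0000 raw=[0.0000 0.0000 0.0000 0.0000]
After op 2 tick(3): ref=3.0000 raw=[3.7500 3.6000 2.7000 3.3000]
After op 3 tick(8): ref=11.0000 raw=[13.7500 13.2000 9.9000 12.1000]
After op 4 tick(7): ref=18.0000 raw=[22.5000 21.6000 16.2000 19.8000]
After op 5 sync(1): ref=18.0000 raw=[22.5000 18.0000 16.2000 19.8000]
After op 6 tick(7): ref=25.0000 raw=[31.2500 26.4000 22.5000 27.5000]
After op 7 tick(1): ref=26.0000 raw=[32.5000 27.6000 23.4000 28.6000]
After op 8 tick(9): ref=35.0000 raw=[43.7500 38.4000 31.5000 38.5000]
Wrap final raw readings (mod 60): 43.7500 mod 60 = 43.7500; 38.4000 mod 60 = 38.4000; 31.5000 mod 60 = 31.5000; 38.5000 mod 60 = 38.5000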